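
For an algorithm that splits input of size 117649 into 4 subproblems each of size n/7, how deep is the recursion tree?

For divide and conquer with division factor 7:

Problem sizes at each level:
Level 0: 117649
Level 1: 16807
Level 2: 2401
Level 3: 343
Level 4: 49
Level 5: 7
Level 6: 1

The root is level 0 and the size-1 base case is level 6 (the tree spans levels 0 through 6, i.e. 7 levels counting the root), so the depth is the number of divisions: log_7(117649) = 6

The recursion tree depth is log_7(117649) = 6. At each level, the problem size is divided by 7, so it takes 6 divisions to reduce to a base case of size 1. The algorithm makes 4 recursive calls at each level.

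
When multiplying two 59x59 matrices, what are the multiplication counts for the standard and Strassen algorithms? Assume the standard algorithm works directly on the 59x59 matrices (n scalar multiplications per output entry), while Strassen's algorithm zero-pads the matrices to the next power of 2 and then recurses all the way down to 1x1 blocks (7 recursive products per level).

Matrix multiplication for 59x59 matrices:

Strassen's algorithm requires power-of-2 dimensions. Pad 59x59 to 64x64 (next power of 2).

Standard algorithm: 59^3 = 205379 multiplications
Strassen's algorithm: 7^(log2(64)) = 7^6 = 117649 multiplications
Savings: 205379 - 117649 = 87730 multiplications

Standard: 205379 multiplications (59^3). Strassen: 117649 multiplications (7^6, after padding to 64x64). Strassen reduces 8 recursive multiplications to 7 at each level.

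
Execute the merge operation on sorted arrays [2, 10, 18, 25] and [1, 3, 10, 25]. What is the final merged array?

Merging process:

Compare 2 vs 1: take 1 from right. Merged: [1]
Compare 2 vs 3: take 2 from left. Merged: [1, 2]
Compare 10 vs 3: take 3 from right. Merged: [1, 2, 3]
Compare 10 vs 10: take 10 from left. Merged: [1, 2, 3, 10]
Compare 18 vs 10: take 10 from right. Merged: [1, 2, 3, 10, 10]
Compare 18 vs 25: take 18 from left. Merged: [1, 2, 3, 10, 10, 18]
Compare 25 vs 25: take 25 from left. Merged: [1, 2, 3, 10, 10, 18, 25]
Append remaining from right: [25]. Merged: [1, 2, 3, 10, 10, 18, 25, 25]

Final merged array: [1, 2, 3, 10, 10, 18, 25, 25]
Total comparisons: 7

The merged array is [1, 2, 3, 10, 10, 18, 25, 25], requiring 7 comparisons. The merge step runs in O(n) time where n is the total number of elements.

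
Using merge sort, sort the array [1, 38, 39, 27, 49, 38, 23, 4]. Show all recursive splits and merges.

Merge sort trace:

Split: [1, 38, 39, 27, 49, 38, 23, 4] -> [1, 38, 39, 27] and [49, 38, 23, 4]
  Split: [1, 38, 39, 27] -> [1, 38] and [39, 27]
    Split: [1, 38] -> [1] and [38]
    Merge: [1] + [38] -> [1, 38]
    Split: [39, 27] -> [39] and [27]
    Merge: [39] + [27] -> [27, 39]
  Merge: [1, 38] + [27, 39] -> [1, 27, 38, 39]
  Split: [49, 38, 23, 4] -> [49, 38] and [23, 4]
    Split: [49, 38] -> [49] and [38]
    Merge: [49] + [38] -> [38, 49]
    Split: [23, 4] -> [23] and [4]
    Merge: [23] + [4] -> [4, 23]
  Merge: [38, 49] + [4, 23] -> [4, 23, 38, 49]
Merge: [1, 27, 38, 39] + [4, 23, 38, 49] -> [1, 4, 23, 27, 38, 38, 39, 49]

Final sorted array: [1, 4, 23, 27, 38, 38, 39, 49]

The merge sort proceeds by recursively splitting the array and merging sorted halves.
After all merges, the sorted array is [1, 4, 23, 27, 38, 38, 39, 49].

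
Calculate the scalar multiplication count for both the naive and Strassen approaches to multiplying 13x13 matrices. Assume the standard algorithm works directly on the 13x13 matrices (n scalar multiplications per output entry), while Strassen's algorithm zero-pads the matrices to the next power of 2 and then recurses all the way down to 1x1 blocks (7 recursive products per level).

Matrix multiplication for 13x13 matrices:

Strassen's algorithm requires power-of-2 dimensions. Pad 13x13 to 16x16 (next power of 2).

Standard algorithm: 13^3 = 2197 multiplications
Strassen's algorithm: 7^(log2(16)) = 7^4 = 2401 multiplications
Difference: 2197 - 2401 = -204 (Strassen uses MORE here due to padding overhead — for small or just-over-power-of-2 n, padding can outweigh the per-level savings)

Standard: 2197 multiplications (13^3). Strassen: 2401 multiplications (7^4, after padding to 16x16). Strassen reduces 8 recursive multiplications to 7 at each level.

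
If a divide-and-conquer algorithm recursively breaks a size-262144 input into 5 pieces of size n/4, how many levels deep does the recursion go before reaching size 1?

For divide and conquer with division factor 4:

Problem sizes at each level:
Level 0: 262144
Level 1: 65536
Level 2: 16384
Level 3: 4096
Level 4: 1024
Level 5: 256
Level 6: 64
Level 7: 16
Level 8: 4
Level 9: 1

The root is level 0 and the size-1 base case is level 9 (the tree spans levels 0 through 9, i.e. 10 levels counting the root), so the depth is the number of divisions: log_4(262144) = 9

The recursion tree depth is log_4(262144) = 9. At each level, the problem size is divided by 4, so it takes 9 divisions to reduce to a base case of size 1. The algorithm makes 5 recursive calls at each level.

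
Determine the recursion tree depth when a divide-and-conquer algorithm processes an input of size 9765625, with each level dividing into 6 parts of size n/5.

For divide and conquer with division factor 5:

Problem sizes at each level:
Level 0: 9765625
Level 1: 1953125
Level 2: 390625
Level 3: 78125
Level 4: 15625
Level 5: 3125
Level 6: 625
Level 7: 125
Level 8: 25
Level 9: 5
Level 10: 1

The root is level 0 and the size-1 base case is level 10 (the tree spans levels 0 through 10, i.e. 11 levels counting the root), so the depth is the number of divisions: log_5(9765625) = 10

The recursion tree depth is log_5(9765625) = 10. At each level, the problem size is divided by 5, so it takes 10 divisions to reduce to a base case of size 1. The algorithm makes 6 recursive calls at each level.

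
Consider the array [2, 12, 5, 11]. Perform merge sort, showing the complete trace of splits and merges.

Merge sort trace:

Split: [2, 12, 5, 11] -> [2, 12] and [5, 11]
  Split: [2, 12] -> [2] and [12]
  Merge: [2] + [12] -> [2, 12]
  Split: [5, 11] -> [5] and [11]
  Merge: [5] + [11] -> [5, 11]
Merge: [2, 12] + [5, 11] -> [2, 5, 11, 12]

Final sorted array: [2, 5, 11, 12]

The merge sort proceeds by recursively splitting the array and merging sorted halves.
After all merges, the sorted array is [2, 5, 11, 12].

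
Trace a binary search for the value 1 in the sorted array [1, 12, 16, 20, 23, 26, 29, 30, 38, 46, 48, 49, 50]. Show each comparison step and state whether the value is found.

Binary search for 1 in [1, 12, 16, 20, 23, 26, 29, 30, 38, 46, 48, 49, 50]:

lo=0, hi=12, mid=6, arr[mid]=29 -> 29 > 1, search left half
lo=0, hi=5, mid=2, arr[mid]=16 -> 16 > 1, search left half
lo=0, hi=1, mid=0, arr[mid]=1 -> Found target at index 0!

Binary search finds 1 at index 0 after 3 comparisons. The search repeatedly halves the search space by comparing with the middle element.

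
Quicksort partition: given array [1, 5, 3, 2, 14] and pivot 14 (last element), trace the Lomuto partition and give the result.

Lomuto partition with pivot = 14:

Initial array: [1, 5, 3, 2, 14]

arr[0]=1 <= 14: swap with position 0, array becomes [1, 5, 3, 2, 14]
arr[1]=5 <= 14: swap with position 1, array becomes [1, 5, 3, 2, 14]
arr[2]=3 <= 14: swap with position 2, array becomes [1, 5, 3, 2, 14]
arr[3]=2 <= 14: swap with position 3, array becomes [1, 5, 3, 2, 14]

Place pivot at position 4: [1, 5, 3, 2, 14]
Pivot position: 4

After partitioning with pivot 14, the array becomes [1, 5, 3, 2, 14]. The pivot is placed at index 4. All elements to the left of the pivot are <= 14, and all elements to the right are > 14.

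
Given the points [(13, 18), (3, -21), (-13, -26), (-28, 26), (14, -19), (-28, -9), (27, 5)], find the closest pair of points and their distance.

Computing all pairwise distances among 7 points:

d((13, 18), (3, -21)) = 40.2616
d((13, 18), (-13, -26)) = 51.1077
d((13, 18), (-28, 26)) = 41.7732
d((13, 18), (14, -19)) = 37.0135
d((13, 18), (-28, -9)) = 49.0918
d((13, 18), (27, 5)) = 19.105
d((3, -21), (-13, -26)) = 16.7631
d((3, -21), (-28, 26)) = 56.3028
d((3, -21), (14, -19)) = 11.1803 <-- minimum
d((3, -21), (-28, -9)) = 33.2415
d((3, -21), (27, 5)) = 35.3836
d((-13, -26), (-28, 26)) = 54.1202
d((-13, -26), (14, -19)) = 27.8927
d((-13, -26), (-28, -9)) = 22.6716
d((-13, -26), (27, 5)) = 50.6063
d((-28, 26), (14, -19)) = 61.5549
d((-28, 26), (-28, -9)) = 35.0
d((-28, 26), (27, 5)) = 58.8727
d((14, -19), (-28, -9)) = 43.1741
d((14, -19), (27, 5)) = 27.2947
d((-28, -9), (27, 5)) = 56.7539

Closest pair: (3, -21) and (14, -19) with distance 11.1803

The closest pair is (3, -21) and (14, -19) with Euclidean distance 11.1803. For 7 points, brute-force pairwise comparison is shown above. For large n, the divide-and-conquer algorithm (sort by x, recurse on halves, check the dividing strip) achieves O(n log n).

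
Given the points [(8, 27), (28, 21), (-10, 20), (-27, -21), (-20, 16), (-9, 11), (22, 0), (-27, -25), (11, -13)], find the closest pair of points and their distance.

Computing all pairwise distances among 9 points:

d((8, 27), (28, 21)) = 20.8806
d((8, 27), (-10, 20)) = 19.3132
d((8, 27), (-27, -21)) = 59.4054
d((8, 27), (-20, 16)) = 30.0832
d((8, 27), (-9, 11)) = 23.3452
d((8, 27), (22, 0)) = 30.4138
d((8, 27), (-27, -25)) = 62.6817
d((8, 27), (11, -13)) = 40.1123
d((28, 21), (-10, 20)) = 38.0132
d((28, 21), (-27, -21)) = 69.2026
d((28, 21), (-20, 16)) = 48.2597
d((28, 21), (-9, 11)) = 38.3275
d((28, 21), (22, 0)) = 21.8403
d((28, 21), (-27, -25)) = 71.7008
d((28, 21), (11, -13)) = 38.0132
d((-10, 20), (-27, -21)) = 44.3847
d((-10, 20), (-20, 16)) = 10.7703
d((-10, 20), (-9, 11)) = 9.0554
d((-10, 20), (22, 0)) = 37.7359
d((-10, 20), (-27, -25)) = 48.1041
d((-10, 20), (11, -13)) = 39.1152
d((-27, -21), (-20, 16)) = 37.6563
d((-27, -21), (-9, 11)) = 36.7151
d((-27, -21), (22, 0)) = 53.3104
d((-27, -21), (-27, -25)) = 4.0 <-- minimum
d((-27, -21), (11, -13)) = 38.833
d((-20, 16), (-9, 11)) = 12.083
d((-20, 16), (22, 0)) = 44.9444
d((-20, 16), (-27, -25)) = 41.5933
d((-20, 16), (11, -13)) = 42.45
d((-9, 11), (22, 0)) = 32.8938
d((-9, 11), (-27, -25)) = 40.2492
d((-9, 11), (11, -13)) = 31.241
d((22, 0), (-27, -25)) = 55.0091
d((22, 0), (11, -13)) = 17.0294
d((-27, -25), (11, -13)) = 39.8497

Closest pair: (-27, -21) and (-27, -25) with distance 4.0

The closest pair is (-27, -21) and (-27, -25) with Euclidean distance 4.0. For 9 points, brute-force pairwise comparison is shown above. For large n, the divide-and-conquer algorithm (sort by x, recurse on halves, check the dividing strip) achieves O(n log n).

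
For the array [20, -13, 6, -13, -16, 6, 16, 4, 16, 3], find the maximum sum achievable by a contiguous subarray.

Using Kadane's algorithm on [20, -13, 6, -13, -16, 6, 16, 4, 16, 3]:

Scanning through the array:
Position 1 (value -13): max_ending_here = 7, max_so_far = 20
Position 2 (value 6): max_ending_here = 13, max_so_far = 20
Position 3 (value -13): max_ending_here = 0, max_so_far = 20
Position 4 (value -16): max_ending_here = -16, max_so_far = 20
Position 5 (value 6): max_ending_here = 6, max_so_far = 20
Position 6 (value 16): max_ending_here = 22, max_so_far = 22
Position 7 (value 4): max_ending_here = 26, max_so_far = 26
Position 8 (value 16): max_ending_here = 42, max_so_far = 42
Position 9 (value 3): max_ending_here = 45, max_so_far = 45

Maximum subarray: [6, 16, 4, 16, 3]
Maximum sum: 45

The maximum subarray is [6, 16, 4, 16, 3] with sum 45. This subarray runs from index 5 to index 9.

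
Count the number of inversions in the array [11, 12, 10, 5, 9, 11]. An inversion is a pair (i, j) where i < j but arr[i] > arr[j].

Finding inversions in [11, 12, 10, 5, 9, 11]:

(0, 2): arr[0]=11 > arr[2]=10
(0, 3): arr[0]=11 > arr[3]=5
(0, 4): arr[0]=11 > arr[4]=9
(1, 2): arr[1]=12 > arr[2]=10
(1, 3): arr[1]=12 > arr[3]=5
(1, 4): arr[1]=12 > arr[4]=9
(1, 5): arr[1]=12 > arr[5]=11
(2, 3): arr[2]=10 > arr[3]=5
(2, 4): arr[2]=10 > arr[4]=9

Total inversions: 9

The array has 9 inversion(s): (0,2), (0,3), (0,4), (1,2), (1,3), (1,4), (1,5), (2,3), (2,4). Each pair (i,j) satisfies i < j and arr[i] > arr[j].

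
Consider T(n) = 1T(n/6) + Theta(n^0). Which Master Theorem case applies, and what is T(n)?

Master Theorem for T(n) = 1T(n/6) + O(n^0):

a = 1, b = 6, c = 0
log_b(a) = log_6(1) = 0.0000

Case 2: c = 0 = log_6(1) = 0.0000
T(n) = O(n^0 log n) = O(log n)

For T(n) = 1T(n/6) + O(n^0): log_6(1) = 0.0000. This is Case 2 of the Master Theorem (c = log_b(a), equal work at all levels), giving O(log n).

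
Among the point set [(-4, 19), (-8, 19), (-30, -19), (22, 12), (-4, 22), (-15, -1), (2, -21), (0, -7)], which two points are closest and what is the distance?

Computing all pairwise distances among 8 points:

d((-4, 19), (-8, 19)) = 4.0
d((-4, 19), (-30, -19)) = 46.0435
d((-4, 19), (22, 12)) = 26.9258
d((-4, 19), (-4, 22)) = 3.0 <-- minimum
d((-4, 19), (-15, -1)) = 22.8254
d((-4, 19), (2, -21)) = 40.4475
d((-4, 19), (0, -7)) = 26.3059
d((-8, 19), (-30, -19)) = 43.909
d((-8, 19), (22, 12)) = 30.8058
d((-8, 19), (-4, 22)) = 5.0
d((-8, 19), (-15, -1)) = 21.1896
d((-8, 19), (2, -21)) = 41.2311
d((-8, 19), (0, -7)) = 27.2029
d((-30, -19), (22, 12)) = 60.5392
d((-30, -19), (-4, 22)) = 48.5489
d((-30, -19), (-15, -1)) = 23.4307
d((-30, -19), (2, -21)) = 32.0624
d((-30, -19), (0, -7)) = 32.311
d((22, 12), (-4, 22)) = 27.8568
d((22, 12), (-15, -1)) = 39.2173
d((22, 12), (2, -21)) = 38.5876
d((22, 12), (0, -7)) = 29.0689
d((-4, 22), (-15, -1)) = 25.4951
d((-4, 22), (2, -21)) = 43.4166
d((-4, 22), (0, -7)) = 29.2746
d((-15, -1), (2, -21)) = 26.2488
d((-15, -1), (0, -7)) = 16.1555
d((2, -21), (0, -7)) = 14.1421

Closest pair: (-4, 19) and (-4, 22) with distance 3.0

The closest pair is (-4, 19) and (-4, 22) with Euclidean distance 3.0. For 8 points, brute-force pairwise comparison is shown above. For large n, the divide-and-conquer algorithm (sort by x, recurse on halves, check the dividing strip) achieves O(n log n).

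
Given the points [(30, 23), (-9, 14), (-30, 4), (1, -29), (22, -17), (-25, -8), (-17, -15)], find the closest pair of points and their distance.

Computing all pairwise distances among 7 points:

d((30, 23), (-9, 14)) = 40.025
d((30, 23), (-30, 4)) = 62.9365
d((30, 23), (1, -29)) = 59.5399
d((30, 23), (22, -17)) = 40.7922
d((30, 23), (-25, -8)) = 63.1348
d((30, 23), (-17, -15)) = 60.4401
d((-9, 14), (-30, 4)) = 23.2594
d((-9, 14), (1, -29)) = 44.1475
d((-9, 14), (22, -17)) = 43.8406
d((-9, 14), (-25, -8)) = 27.2029
d((-9, 14), (-17, -15)) = 30.0832
d((-30, 4), (1, -29)) = 45.2769
d((-30, 4), (22, -17)) = 56.0803
d((-30, 4), (-25, -8)) = 13.0
d((-30, 4), (-17, -15)) = 23.0217
d((1, -29), (22, -17)) = 24.1868
d((1, -29), (-25, -8)) = 33.4215
d((1, -29), (-17, -15)) = 22.8035
d((22, -17), (-25, -8)) = 47.8539
d((22, -17), (-17, -15)) = 39.0512
d((-25, -8), (-17, -15)) = 10.6301 <-- minimum

Closest pair: (-25, -8) and (-17, -15) with distance 10.6301

The closest pair is (-25, -8) and (-17, -15) with Euclidean distance 10.6301. For 7 points, brute-force pairwise comparison is shown above. For large n, the divide-and-conquer algorithm (sort by x, recurse on halves, check the dividing strip) achieves O(n log n).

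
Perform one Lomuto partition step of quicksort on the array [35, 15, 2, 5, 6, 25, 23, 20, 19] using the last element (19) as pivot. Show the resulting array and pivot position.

Lomuto partition with pivot = 19:

Initial array: [35, 15, 2, 5, 6, 25, 23, 20, 19]

arr[0]=35 > 19: no swap
arr[1]=15 <= 19: swap with position 0, array becomes [15, 35, 2, 5, 6, 25, 23, 20, 19]
arr[2]=2 <= 19: swap with position 1, array becomes [15, 2, 35, 5, 6, 25, 23, 20, 19]
arr[3]=5 <= 19: swap with position 2, array becomes [15, 2, 5, 35, 6, 25, 23, 20, 19]
arr[4]=6 <= 19: swap with position 3, array becomes [15, 2, 5, 6, 35, 25, 23, 20, 19]
arr[5]=25 > 19: no swap
arr[6]=23 > 19: no swap
arr[7]=20 > 19: no swap

Place pivot at position 4: [15, 2, 5, 6, 19, 25, 23, 20, 35]
Pivot position: 4

After partitioning with pivot 19, the array becomes [15, 2, 5, 6, 19, 25, 23, 20, 35]. The pivot is placed at index 4. All elements to the left of the pivot are <= 19, and all elements to the right are > 19.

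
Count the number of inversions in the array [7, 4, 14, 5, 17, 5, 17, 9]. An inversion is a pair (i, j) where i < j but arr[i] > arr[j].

Finding inversions in [7, 4, 14, 5, 17, 5, 17, 9]:

(0, 1): arr[0]=7 > arr[1]=4
(0, 3): arr[0]=7 > arr[3]=5
(0, 5): arr[0]=7 > arr[5]=5
(2, 3): arr[2]=14 > arr[3]=5
(2, 5): arr[2]=14 > arr[5]=5
(2, 7): arr[2]=14 > arr[7]=9
(4, 5): arr[4]=17 > arr[5]=5
(4, 7): arr[4]=17 > arr[7]=9
(6, 7): arr[6]=17 > arr[7]=9

Total inversions: 9

The array has 9 inversion(s): (0,1), (0,3), (0,5), (2,3), (2,5), (2,7), (4,5), (4,7), (6,7). Each pair (i,j) satisfies i < j and arr[i] > arr[j].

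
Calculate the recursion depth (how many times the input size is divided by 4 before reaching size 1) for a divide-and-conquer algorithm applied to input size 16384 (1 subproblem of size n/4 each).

For divide and conquer with division factor 4:

Problem sizes at each level:
Level 0: 16384
Level 1: 4096
Level 2: 1024
Level 3: 256
Level 4: 64
Level 5: 16
Level 6: 4
Level 7: 1

The root is level 0 and the size-1 base case is level 7 (the tree spans levels 0 through 7, i.e. 8 levels counting the root), so the depth is the number of divisions: log_4(16384) = 7

The recursion tree depth is log_4(16384) = 7. At each level, the problem size is divided by 4, so it takes 7 divisions to reduce to a base case of size 1. The algorithm makes 1 recursive call at each level.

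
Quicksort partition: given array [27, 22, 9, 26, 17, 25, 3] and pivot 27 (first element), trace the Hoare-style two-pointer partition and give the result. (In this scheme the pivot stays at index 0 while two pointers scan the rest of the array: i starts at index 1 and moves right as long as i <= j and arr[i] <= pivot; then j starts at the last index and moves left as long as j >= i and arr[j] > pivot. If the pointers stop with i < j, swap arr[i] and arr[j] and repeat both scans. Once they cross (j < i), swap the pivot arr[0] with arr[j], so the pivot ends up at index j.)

Hoare-style two-pointer partition with pivot = 27:

Initial array: [27, 22, 9, 26, 17, 25, 3]

Pointers start at i = 1, j = 6.
i ends at 7, j ends at 6: the pointers have crossed (j < i), so scanning stops.

Swap pivot arr[0] with arr[6] to place pivot at position 6: [3, 22, 9, 26, 17, 25, 27]
Pivot position: 6

After partitioning with pivot 27, the array becomes [3, 22, 9, 26, 17, 25, 27]. The pivot is placed at index 6. All elements to the left of the pivot are <= 27, and all elements to the right are > 27.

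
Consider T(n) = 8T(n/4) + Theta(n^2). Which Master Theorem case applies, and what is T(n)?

Master Theorem for T(n) = 8T(n/4) + O(n^2):

a = 8, b = 4, c = 2
log_b(a) = log_4(8) = 1.5000

Case 3: c = 2 > log_4(8) = 1.5000
T(n) = O(n^2) = O(n^2)

For T(n) = 8T(n/4) + O(n^2): log_4(8) = 1.5000. This is Case 3 of the Master Theorem (c > log_b(a), work dominated by root), giving O(n^2).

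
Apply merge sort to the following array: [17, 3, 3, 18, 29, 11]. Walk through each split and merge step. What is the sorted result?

Merge sort trace:

Split: [17, 3, 3, 18, 29, 11] -> [17, 3, 3] and [18, 29, 11]
  Split: [17, 3, 3] -> [17] and [3, 3]
    Split: [3, 3] -> [3] and [3]
    Merge: [3] + [3] -> [3, 3]
  Merge: [17] + [3, 3] -> [3, 3, 17]
  Split: [18, 29, 11] -> [18] and [29, 11]
    Split: [29, 11] -> [29] and [11]
    Merge: [29] + [11] -> [11, 29]
  Merge: [18] + [11, 29] -> [11, 18, 29]
Merge: [3, 3, 17] + [11, 18, 29] -> [3, 3, 11, 17, 18, 29]

Final sorted array: [3, 3, 11, 17, 18, 29]

The merge sort proceeds by recursively splitting the array and merging sorted halves.
After all merges, the sorted array is [3, 3, 11, 17, 18, 29].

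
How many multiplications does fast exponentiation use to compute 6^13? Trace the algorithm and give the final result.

Computing 6^13 by squaring (build up from 6^1; each line after the first costs one multiplication):

6^1 = 6
6^2 = (6^1)^2 = 6^2 = 36
6^3 = 6 * 6^2 = 6 * 36 = 216
6^6 = (6^3)^2 = 216^2 = 46656
6^12 = (6^6)^2 = 46656^2 = 2176782336
6^13 = 6 * 6^12 = 6 * 2176782336 = 13060694016

Result: 13060694016
Multiplications needed: 5 (5 lines after 6^1)

6^13 = 13060694016. Using exponentiation by squaring, this requires 5 multiplications. The key idea: if the exponent is even, square the half-power; if odd, multiply by the base once.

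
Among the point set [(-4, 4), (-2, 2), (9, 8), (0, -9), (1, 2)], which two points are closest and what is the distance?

Computing all pairwise distances among 5 points:

d((-4, 4), (-2, 2)) = 2.8284 <-- minimum
d((-4, 4), (9, 8)) = 13.6015
d((-4, 4), (0, -9)) = 13.6015
d((-4, 4), (1, 2)) = 5.3852
d((-2, 2), (9, 8)) = 12.53
d((-2, 2), (0, -9)) = 11.1803
d((-2, 2), (1, 2)) = 3.0
d((9, 8), (0, -9)) = 19.2354
d((9, 8), (1, 2)) = 10.0
d((0, -9), (1, 2)) = 11.0454

Closest pair: (-4, 4) and (-2, 2) with distance 2.8284

The closest pair is (-4, 4) and (-2, 2) with Euclidean distance 2.8284. For 5 points, brute-force pairwise comparison is shown above. For large n, the divide-and-conquer algorithm (sort by x, recurse on halves, check the dividing strip) achieves O(n log n).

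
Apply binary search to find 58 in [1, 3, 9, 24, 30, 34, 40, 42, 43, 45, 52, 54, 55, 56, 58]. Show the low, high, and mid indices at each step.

Binary search for 58 in [1, 3, 9, 24, 30, 34, 40, 42, 43, 45, 52, 54, 55, 56, 58]:

lo=0, hi=14, mid=7, arr[mid]=42 -> 42 < 58, search right half
lo=8, hi=14, mid=11, arr[mid]=54 -> 54 < 58, search right half
lo=12, hi=14, mid=13, arr[mid]=56 -> 56 < 58, search right half
lo=14, hi=14, mid=14, arr[mid]=58 -> Found target at index 14!

Binary search finds 58 at index 14 after 4 comparisons. The search repeatedly halves the search space by comparing with the middle element.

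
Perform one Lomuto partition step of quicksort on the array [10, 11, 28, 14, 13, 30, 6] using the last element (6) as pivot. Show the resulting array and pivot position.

Lomuto partition with pivot = 6:

Initial array: [10, 11, 28, 14, 13, 30, 6]

arr[0]=10 > 6: no swap
arr[1]=11 > 6: no swap
arr[2]=28 > 6: no swap
arr[3]=14 > 6: no swap
arr[4]=13 > 6: no swap
arr[5]=30 > 6: no swap

Place pivot at position 0: [6, 11, 28, 14, 13, 30, 10]
Pivot position: 0

After partitioning with pivot 6, the array becomes [6, 11, 28, 14, 13, 30, 10]. The pivot is placed at index 0. All elements to the left of the pivot are <= 6, and all elements to the right are > 6.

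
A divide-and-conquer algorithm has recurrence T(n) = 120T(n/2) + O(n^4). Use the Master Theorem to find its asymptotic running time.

Master Theorem for T(n) = 120T(n/2) + O(n^4):

a = 120, b = 2, c = 4
log_b(a) = log_2(120) = 6.9069

Case 1: c = 4 < log_2(120) = 6.9069
T(n) = O(n^(log_2 120))

For T(n) = 120T(n/2) + O(n^4): log_2(120) = 6.9069. This is Case 1 of the Master Theorem (c < log_b(a), work dominated by leaves), giving O(n^(log_2 120)).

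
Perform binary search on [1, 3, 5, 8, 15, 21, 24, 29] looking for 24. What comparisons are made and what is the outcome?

Binary search for 24 in [1, 3, 5, 8, 15, 21, 24, 29]:

lo=0, hi=7, mid=3, arr[mid]=8 -> 8 < 24, search right half
lo=4, hi=7, mid=5, arr[mid]=21 -> 21 < 24, search right half
lo=6, hi=7, mid=6, arr[mid]=24 -> Found target at index 6!

Binary search finds 24 at index 6 after 3 comparisons. The search repeatedly halves the search space by comparing with the middle element.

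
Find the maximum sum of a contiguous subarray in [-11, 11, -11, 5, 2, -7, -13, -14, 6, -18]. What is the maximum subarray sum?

Using Kadane's algorithm on [-11, 11, -11, 5, 2, -7, -13, -14, 6, -18]:

Scanning through the array:
Position 1 (value 11): max_ending_here = 11, max_so_far = 11
Position 2 (value -11): max_ending_here = 0, max_so_far = 11
Position 3 (value 5): max_ending_here = 5, max_so_far = 11
Position 4 (value 2): max_ending_here = 7, max_so_far = 11
Position 5 (value -7): max_ending_here = 0, max_so_far = 11
Position 6 (value -13): max_ending_here = -13, max_so_far = 11
Position 7 (value -14): max_ending_here = -14, max_so_far = 11
Position 8 (value 6): max_ending_here = 6, max_so_far = 11
Position 9 (value -18): max_ending_here = -12, max_so_far = 11

Maximum subarray: [11]
Maximum sum: 11

The maximum subarray is [11] with sum 11. This subarray runs from index 1 to index 1.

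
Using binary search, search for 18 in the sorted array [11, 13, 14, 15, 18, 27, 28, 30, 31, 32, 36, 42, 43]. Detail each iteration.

Binary search for 18 in [11, 13, 14, 15, 18, 27, 28, 30, 31, 32, 36, 42, 43]:

lo=0, hi=12, mid=6, arr[mid]=28 -> 28 > 18, search left half
lo=0, hi=5, mid=2, arr[mid]=14 -> 14 < 18, search right half
lo=3, hi=5, mid=4, arr[mid]=18 -> Found target at index 4!

Binary search finds 18 at index 4 after 3 comparisons. The search repeatedly halves the search space by comparing with the middle element.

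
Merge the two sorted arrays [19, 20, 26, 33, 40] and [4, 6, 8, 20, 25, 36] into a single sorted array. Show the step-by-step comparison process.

Merging process:

Compare 19 vs 4: take 4 from right. Merged: [4]
Compare 19 vs 6: take 6 from right. Merged: [4, 6]
Compare 19 vs 8: take 8 from right. Merged: [4, 6, 8]
Compare 19 vs 20: take 19 from left. Merged: [4, 6, 8, 19]
Compare 20 vs 20: take 20 from left. Merged: [4, 6, 8, 19, 20]
Compare 26 vs 20: take 20 from right. Merged: [4, 6, 8, 19, 20, 20]
Compare 26 vs 25: take 25 from right. Merged: [4, 6, 8, 19, 20, 20, 25]
Compare 26 vs 36: take 26 from left. Merged: [4, 6, 8, 19, 20, 20, 25, 26]
Compare 33 vs 36: take 33 from left. Merged: [4, 6, 8, 19, 20, 20, 25, 26, 33]
Compare 40 vs 36: take 36 from right. Merged: [4, 6, 8, 19, 20, 20, 25, 26, 33, 36]
Append remaining from left: [40]. Merged: [4, 6, 8, 19, 20, 20, 25, 26, 33, 36, 40]

Final merged array: [4, 6, 8, 19, 20, 20, 25, 26, 33, 36, 40]
Total comparisons: 10

The merged array is [4, 6, 8, 19, 20, 20, 25, 26, 33, 36, 40], requiring 10 comparisons. The merge step runs in O(n) time where n is the total number of elements.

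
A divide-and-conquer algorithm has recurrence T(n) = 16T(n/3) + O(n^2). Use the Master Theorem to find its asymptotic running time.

Master Theorem for T(n) = 16T(n/3) + O(n^2):

a = 16, b = 3, c = 2
log_b(a) = log_3(16) = 2.5237

Case 1: c = 2 < log_3(16) = 2.5237
T(n) = O(n^(log_3 16))

For T(n) = 16T(n/3) + O(n^2): log_3(16) = 2.5237. This is Case 1 of the Master Theorem (c < log_b(a), work dominated by leaves), giving O(n^(log_3 16)).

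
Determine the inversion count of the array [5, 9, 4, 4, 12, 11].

Finding inversions in [5, 9, 4, 4, 12, 11]:

(0, 2): arr[0]=5 > arr[2]=4
(0, 3): arr[0]=5 > arr[3]=4
(1, 2): arr[1]=9 > arr[2]=4
(1, 3): arr[1]=9 > arr[3]=4
(4, 5): arr[4]=12 > arr[5]=11

Total inversions: 5

The array has 5 inversion(s): (0,2), (0,3), (1,2), (1,3), (4,5). Each pair (i,j) satisfies i < j and arr[i] > arr[j].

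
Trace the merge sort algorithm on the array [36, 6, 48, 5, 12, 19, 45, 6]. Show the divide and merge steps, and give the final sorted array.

Merge sort trace:

Split: [36, 6, 48, 5, 12, 19, 45, 6] -> [36, 6, 48, 5] and [12, 19, 45, 6]
  Split: [36, 6, 48, 5] -> [36, 6] and [48, 5]
    Split: [36, 6] -> [36] and [6]
    Merge: [36] + [6] -> [6, 36]
    Split: [48, 5] -> [48] and [5]
    Merge: [48] + [5] -> [5, 48]
  Merge: [6, 36] + [5, 48] -> [5, 6, 36, 48]
  Split: [12, 19, 45, 6] -> [12, 19] and [45, 6]
    Split: [12, 19] -> [12] and [19]
    Merge: [12] + [19] -> [12, 19]
    Split: [45, 6] -> [45] and [6]
    Merge: [45] + [6] -> [6, 45]
  Merge: [12, 19] + [6, 45] -> [6, 12, 19, 45]
Merge: [5, 6, 36, 48] + [6, 12, 19, 45] -> [5, 6, 6, 12, 19, 36, 45, 48]

Final sorted array: [5, 6, 6, 12, 19, 36, 45, 48]

The merge sort proceeds by recursively splitting the array and merging sorted halves.
After all merges, the sorted array is [5, 6, 6, 12, 19, 36, 45, 48].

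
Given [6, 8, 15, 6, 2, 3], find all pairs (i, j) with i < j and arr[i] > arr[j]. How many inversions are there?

Finding inversions in [6, 8, 15, 6, 2, 3]:

(0, 4): arr[0]=6 > arr[4]=2
(0, 5): arr[0]=6 > arr[5]=3
(1, 3): arr[1]=8 > arr[3]=6
(1, 4): arr[1]=8 > arr[4]=2
(1, 5): arr[1]=8 > arr[5]=3
(2, 3): arr[2]=15 > arr[3]=6
(2, 4): arr[2]=15 > arr[4]=2
(2, 5): arr[2]=15 > arr[5]=3
(3, 4): arr[3]=6 > arr[4]=2
(3, 5): arr[3]=6 > arr[5]=3

Total inversions: 10

The array has 10 inversion(s): (0,4), (0,5), (1,3), (1,4), (1,5), (2,3), (2,4), (2,5), (3,4), (3,5). Each pair (i,j) satisfies i < j and arr[i] > arr[j].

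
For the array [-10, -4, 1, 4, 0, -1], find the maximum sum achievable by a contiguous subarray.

Using Kadane's algorithm on [-10, -4, 1, 4, 0, -1]:

Scanning through the array:
Position 1 (value -4): max_ending_here = -4, max_so_far = -4
Position 2 (value 1): max_ending_here = 1, max_so_far = 1
Position 3 (value 4): max_ending_here = 5, max_so_far = 5
Position 4 (value 0): max_ending_here = 5, max_so_far = 5
Position 5 (value -1): max_ending_here = 4, max_so_far = 5

Maximum subarray: [1, 4]
Maximum sum: 5

The maximum subarray is [1, 4] with sum 5. This subarray runs from index 2 to index 3.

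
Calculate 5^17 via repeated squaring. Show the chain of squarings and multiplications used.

Computing 5^17 by squaring (build up from 5^1; each line after the first costs one multiplication):

5^1 = 5
5^2 = (5^1)^2 = 5^2 = 25
5^4 = (5^2)^2 = 25^2 = 625
5^8 = (5^4)^2 = 625^2 = 390625
5^16 = (5^8)^2 = 390625^2 = 152587890625
5^17 = 5 * 5^16 = 5 * 152587890625 = 762939453125

Result: 762939453125
Multiplications needed: 5 (5 lines after 5^1)

5^17 = 762939453125. Using exponentiation by squaring, this requires 5 multiplications. The key idea: if the exponent is even, square the half-power; if odd, multiply by the base once.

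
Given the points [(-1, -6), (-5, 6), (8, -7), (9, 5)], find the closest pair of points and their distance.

Computing all pairwise distances among 4 points:

d((-1, -6), (-5, 6)) = 12.6491
d((-1, -6), (8, -7)) = 9.0554 <-- minimum
d((-1, -6), (9, 5)) = 14.8661
d((-5, 6), (8, -7)) = 18.3848
d((-5, 6), (9, 5)) = 14.0357
d((8, -7), (9, 5)) = 12.0416

Closest pair: (-1, -6) and (8, -7) with distance 9.0554

The closest pair is (-1, -6) and (8, -7) with Euclidean distance 9.0554. For 4 points, brute-force pairwise comparison is shown above. For large n, the divide-and-conquer algorithm (sort by x, recurse on halves, check the dividing strip) achieves O(n log n).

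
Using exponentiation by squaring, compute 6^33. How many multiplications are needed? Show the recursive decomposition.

Computing 6^33 by squaring (build up from 6^1; each line after the first costs one multiplication):

6^1 = 6
6^2 = (6^1)^2 = 6^2 = 36
6^4 = (6^2)^2 = 36^2 = 1296
6^8 = (6^4)^2 = 1296^2 = 1679616
6^16 = (6^8)^2 = 1679616^2 = 2821109907456
6^32 = (6^16)^2 = 2821109907456^2 = 7958661109946400884391936
6^33 = 6 * 6^32 = 6 * 7958661109946400884391936 = 47751966659678405306351616

Result: 47751966659678405306351616
Multiplications needed: 6 (6 lines after 6^1)

6^33 = 47751966659678405306351616. Using exponentiation by squaring, this requires 6 multiplications. The key idea: if the exponent is even, square the half-power; if odd, multiply by the base once.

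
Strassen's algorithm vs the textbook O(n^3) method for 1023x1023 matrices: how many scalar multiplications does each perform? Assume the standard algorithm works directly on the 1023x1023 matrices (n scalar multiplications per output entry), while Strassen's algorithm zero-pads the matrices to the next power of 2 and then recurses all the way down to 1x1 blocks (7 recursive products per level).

Matrix multiplication for 1023x1023 matrices:

Strassen's algorithm requires power-of-2 dimensions. Pad 1023x1023 to 1024x1024 (next power of 2).

Standard algorithm: 1023^3 = 1070599167 multiplications
Strassen's algorithm: 7^(log2(1024)) = 7^10 = 282475249 multiplications
Savings: 1070599167 - 282475249 = 788123918 multiplications

Standard: 1070599167 multiplications (1023^3). Strassen: 282475249 multiplications (7^10, after padding to 1024x1024). Strassen reduces 8 recursive multiplications to 7 at each level.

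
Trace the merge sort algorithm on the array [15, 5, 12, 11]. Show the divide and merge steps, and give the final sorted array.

Merge sort trace:

Split: [15, 5, 12, 11] -> [15, 5] and [12, 11]
  Split: [15, 5] -> [15] and [5]
  Merge: [15] + [5] -> [5, 15]
  Split: [12, 11] -> [12] and [11]
  Merge: [12] + [11] -> [11, 12]
Merge: [5, 15] + [11, 12] -> [5, 11, 12, 15]

Final sorted array: [5, 11, 12, 15]

The merge sort proceeds by recursively splitting the array and merging sorted halves.
After all merges, the sorted array is [5, 11, 12, 15].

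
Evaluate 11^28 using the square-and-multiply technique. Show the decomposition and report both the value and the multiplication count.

Computing 11^28 by squaring (build up from 11^1; each line after the first costs one multiplication):

11^1 = 11
11^2 = (11^1)^2 = 11^2 = 121
11^3 = 11 * 11^2 = 11 * 121 = 1331
11^6 = (11^3)^2 = 1331^2 = 1771561
11^7 = 11 * 11^6 = 11 * 1771561 = 19487171
11^14 = (11^7)^2 = 19487171^2 = 379749833583241
11^28 = (11^14)^2 = 379749833583241^2 = 144209936106499234037676064081

Result: 144209936106499234037676064081
Multiplications needed: 6 (6 lines after 11^1)

11^28 = 144209936106499234037676064081. Using exponentiation by squaring, this requires 6 multiplications. The key idea: if the exponent is even, square the half-power; if odd, multiply by the base once.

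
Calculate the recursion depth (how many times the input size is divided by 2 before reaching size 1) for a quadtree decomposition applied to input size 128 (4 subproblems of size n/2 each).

For divide and conquer with division factor 2:

Problem sizes at each level:
Level 0: 128
Level 1: 64
Level 2: 32
Level 3: 16
Level 4: 8
Level 5: 4
Level 6: 2
Level 7: 1

The root is level 0 and the size-1 base case is level 7 (the tree spans levels 0 through 7, i.e. 8 levels counting the root), so the depth is the number of divisions: log_2(128) = 7

The recursion tree depth is log_2(128) = 7. At each level, the problem size is divided by 2, so it takes 7 divisions to reduce to a base case of size 1. The algorithm makes 4 recursive calls at each level.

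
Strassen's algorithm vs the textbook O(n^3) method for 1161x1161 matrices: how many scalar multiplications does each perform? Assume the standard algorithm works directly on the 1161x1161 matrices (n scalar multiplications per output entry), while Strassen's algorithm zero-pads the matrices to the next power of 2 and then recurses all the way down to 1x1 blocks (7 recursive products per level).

Matrix multiplication for 1161x1161 matrices:

Strassen's algorithm requires power-of-2 dimensions. Pad 1161x1161 to 2048x2048 (next power of 2).

Standard algorithm: 1161^3 = 1564936281 multiplications
Strassen's algorithm: 7^(log2(2048)) = 7^11 = 1977326743 multiplications
Difference: 1564936281 - 1977326743 = -412390462 (Strassen uses MORE here due to padding overhead — for small or just-over-power-of-2 n, padding can outweigh the per-level savings)

Standard: 1564936281 multiplications (1161^3). Strassen: 1977326743 multiplications (7^11, after padding to 2048x2048). Strassen reduces 8 recursive multiplications to 7 at each level.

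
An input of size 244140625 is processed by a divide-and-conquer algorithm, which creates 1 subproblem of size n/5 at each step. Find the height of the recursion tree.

For divide and conquer with division factor 5:

Problem sizes at each level:
Level 0: 244140625
Level 1: 48828125
Level 2: 9765625
Level 3: 1953125
Level 4: 390625
Level 5: 78125
Level 6: 15625
Level 7: 3125
Level 8: 625
Level 9: 125
Level 10: 25
Level 11: 5
Level 12: 1

The root is level 0 and the size-1 base case is level 12 (the tree spans levels 0 through 12, i.e. 13 levels counting the root), so the depth is the number of divisions: log_5(244140625) = 12

The recursion tree depth is log_5(244140625) = 12. At each level, the problem size is divided by 5, so it takes 12 divisions to reduce to a base case of size 1. The algorithm makes 1 recursive call at each level.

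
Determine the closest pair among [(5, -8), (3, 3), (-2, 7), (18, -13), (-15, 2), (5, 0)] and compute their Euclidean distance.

Computing all pairwise distances among 6 points:

d((5, -8), (3, 3)) = 11.1803
d((5, -8), (-2, 7)) = 16.5529
d((5, -8), (18, -13)) = 13.9284
d((5, -8), (-15, 2)) = 22.3607
d((5, -8), (5, 0)) = 8.0
d((3, 3), (-2, 7)) = 6.4031
d((3, 3), (18, -13)) = 21.9317
d((3, 3), (-15, 2)) = 18.0278
d((3, 3), (5, 0)) = 3.6056 <-- minimum
d((-2, 7), (18, -13)) = 28.2843
d((-2, 7), (-15, 2)) = 13.9284
d((-2, 7), (5, 0)) = 9.8995
d((18, -13), (-15, 2)) = 36.2491
d((18, -13), (5, 0)) = 18.3848
d((-15, 2), (5, 0)) = 20.0998

Closest pair: (3, 3) and (5, 0) with distance 3.6056

The closest pair is (3, 3) and (5, 0) with Euclidean distance 3.6056. For 6 points, brute-force pairwise comparison is shown above. For large n, the divide-and-conquer algorithm (sort by x, recurse on halves, check the dividing strip) achieves O(n log n).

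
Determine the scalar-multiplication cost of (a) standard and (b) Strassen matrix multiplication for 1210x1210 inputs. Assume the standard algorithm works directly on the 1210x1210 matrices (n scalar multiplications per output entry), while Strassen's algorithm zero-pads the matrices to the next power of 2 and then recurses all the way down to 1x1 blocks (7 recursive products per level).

Matrix multiplication for 1210x1210 matrices:

Strassen's algorithm requires power-of-2 dimensions. Pad 1210x1210 to 2048x2048 (next power of 2).

Standard algorithm: 1210^3 = 1771561000 multiplications
Strassen's algorithm: 7^(log2(2048)) = 7^11 = 1977326743 multiplications
Difference: 1771561000 - 1977326743 = -205765743 (Strassen uses MORE here due to padding overhead — for small or just-over-power-of-2 n, padding can outweigh the per-level savings)

Standard: 1771561000 multiplications (1210^3). Strassen: 1977326743 multiplications (7^11, after padding to 2048x2048). Strassen reduces 8 recursive multiplications to 7 at each level.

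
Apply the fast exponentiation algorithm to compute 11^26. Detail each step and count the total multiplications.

Computing 11^26 by squaring (build up from 11^1; each line after the first costs one multiplication):

11^1 = 11
11^2 = (11^1)^2 = 11^2 = 121
11^3 = 11 * 11^2 = 11 * 121 = 1331
11^6 = (11^3)^2 = 1331^2 = 1771561
11^12 = (11^6)^2 = 1771561^2 = 3138428376721
11^13 = 11 * 11^12 = 11 * 3138428376721 = 34522712143931
11^26 = (11^13)^2 = 34522712143931^2 = 1191817653772720942460132761

Result: 1191817653772720942460132761
Multiplications needed: 6 (6 lines after 11^1)

11^26 = 1191817653772720942460132761. Using exponentiation by squaring, this requires 6 multiplications. The key idea: if the exponent is even, square the half-power; if odd, multiply by the base once.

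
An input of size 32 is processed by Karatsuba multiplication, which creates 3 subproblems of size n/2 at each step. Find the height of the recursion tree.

For divide and conquer with division factor 2:

Problem sizes at each level:
Level 0: 32
Level 1: 16
Level 2: 8
Level 3: 4
Level 4: 2
Level 5: 1

The root is level 0 and the size-1 base case is level 5 (the tree spans levels 0 through 5, i.e. 6 levels counting the root), so the depth is the number of divisions: log_2(32) = 5

The recursion tree depth is log_2(32) = 5. At each level, the problem size is divided by 2, so it takes 5 divisions to reduce to a base case of size 1. The algorithm makes 3 recursive calls at each level.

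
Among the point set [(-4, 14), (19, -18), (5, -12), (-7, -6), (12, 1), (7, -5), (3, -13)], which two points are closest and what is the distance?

Computing all pairwise distances among 7 points:

d((-4, 14), (19, -18)) = 39.4081
d((-4, 14), (5, -12)) = 27.5136
d((-4, 14), (-7, -6)) = 20.2237
d((-4, 14), (12, 1)) = 20.6155
d((-4, 14), (7, -5)) = 21.9545
d((-4, 14), (3, -13)) = 27.8927
d((19, -18), (5, -12)) = 15.2315
d((19, -18), (-7, -6)) = 28.6356
d((19, -18), (12, 1)) = 20.2485
d((19, -18), (7, -5)) = 17.6918
d((19, -18), (3, -13)) = 16.7631
d((5, -12), (-7, -6)) = 13.4164
d((5, -12), (12, 1)) = 14.7648
d((5, -12), (7, -5)) = 7.2801
d((5, -12), (3, -13)) = 2.2361 <-- minimum
d((-7, -6), (12, 1)) = 20.2485
d((-7, -6), (7, -5)) = 14.0357
d((-7, -6), (3, -13)) = 12.2066
d((12, 1), (7, -5)) = 7.8102
d((12, 1), (3, -13)) = 16.6433
d((7, -5), (3, -13)) = 8.9443

Closest pair: (5, -12) and (3, -13) with distance 2.2361

The closest pair is (5, -12) and (3, -13) with Euclidean distance 2.2361. For 7 points, brute-force pairwise comparison is shown above. For large n, the divide-and-conquer algorithm (sort by x, recurse on halves, check the dividing strip) achieves O(n log n).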